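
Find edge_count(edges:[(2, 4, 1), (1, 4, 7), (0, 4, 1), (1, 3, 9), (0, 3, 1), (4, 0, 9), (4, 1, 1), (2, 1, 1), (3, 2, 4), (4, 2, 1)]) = 10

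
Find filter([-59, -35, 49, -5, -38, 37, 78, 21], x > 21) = [49, 37, 78]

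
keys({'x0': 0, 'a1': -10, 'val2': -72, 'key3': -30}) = ['x0', 'a1', 'val2', 'key3']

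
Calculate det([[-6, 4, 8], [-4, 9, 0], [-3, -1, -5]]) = (1)*(-6)*det([[9, 0], [-1, -5]]) + (-1)*(4)*det([[-4, 0], [-3, -5]]) + (1)*(8)*det([[-4, 9], [-3, -1]])
= 270 + -80 + 248
= 438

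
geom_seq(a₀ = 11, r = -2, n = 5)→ a_0 = 11*(-2)^0 = 11
a_1 = 11*(-2)^1 = -22
a_2 = 11*(-2)^2 = 44
...
= [11, -22, 44, -88, 176]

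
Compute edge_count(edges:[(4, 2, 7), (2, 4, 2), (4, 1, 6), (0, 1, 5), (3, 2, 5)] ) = 5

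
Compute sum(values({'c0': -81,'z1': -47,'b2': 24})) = (-81) + (-47) + 24
= -104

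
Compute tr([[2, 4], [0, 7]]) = diagonal: 2 + 7
= 9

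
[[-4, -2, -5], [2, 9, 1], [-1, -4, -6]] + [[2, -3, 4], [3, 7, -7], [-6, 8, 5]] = [[-2, -5, -1], [5, 16, -6], [-7, 4, -1]]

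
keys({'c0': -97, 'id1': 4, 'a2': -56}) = ['c0', 'id1', 'a2']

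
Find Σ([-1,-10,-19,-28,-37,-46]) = (-1) + (-10) + (-19) + (-28) + (-37) + (-46)
= -141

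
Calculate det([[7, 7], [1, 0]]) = (7)*(0) - (7)*(1)
= -7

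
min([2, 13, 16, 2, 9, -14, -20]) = -20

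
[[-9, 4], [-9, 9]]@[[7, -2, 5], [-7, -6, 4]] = C[0][0] = (-9)*(7) + (4)*(-7) = -91
C[0][1] = (-9)*(-2) + (4)*(-6) = -6
C[0][2] = (-9)*(5) + (4)*(4) = -29
C[1][0] = (-9)*(7) + (9)*(-7) = -126
C[1][1] = (-9)*(-2) + (9)*(-6) = -36
C[1][2] = (-9)*(5) + (9)*(4) = -9
= [[-91, -6, -29], [-126, -36, -9]]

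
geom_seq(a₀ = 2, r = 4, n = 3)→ a_0 = 2*4^0 = 2
a_1 = 2*4^1 = 8
a_2 = 2*4^2 = 32
= [2, 8, 32]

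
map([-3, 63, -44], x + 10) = -3+10=7, 63+10=73, -44+10=-34
= [7, 73, -34]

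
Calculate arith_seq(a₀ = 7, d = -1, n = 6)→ [7, 6, 5, 4, 3, 2]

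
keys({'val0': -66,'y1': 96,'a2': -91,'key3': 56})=['val0', 'y1', 'a2', 'key3']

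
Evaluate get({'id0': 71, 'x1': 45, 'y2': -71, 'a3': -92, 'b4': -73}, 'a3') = -92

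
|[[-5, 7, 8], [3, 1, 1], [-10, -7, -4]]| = -89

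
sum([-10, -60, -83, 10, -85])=(-10) + (-60) + (-83) + 10 + (-85)
= -228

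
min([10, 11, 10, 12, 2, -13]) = -13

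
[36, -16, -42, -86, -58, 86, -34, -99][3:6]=[-86, -58, 86]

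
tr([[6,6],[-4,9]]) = 15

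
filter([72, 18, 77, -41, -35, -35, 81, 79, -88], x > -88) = [72, 18, 77, -41, -35, -35, 81, 79]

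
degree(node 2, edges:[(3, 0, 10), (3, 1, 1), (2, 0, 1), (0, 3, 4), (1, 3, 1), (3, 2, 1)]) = incident: (2,0), (3,2)
= 2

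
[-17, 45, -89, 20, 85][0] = -17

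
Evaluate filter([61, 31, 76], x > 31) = keep x where x > 31: 61✓, 31✗, 76✓
= [61, 76]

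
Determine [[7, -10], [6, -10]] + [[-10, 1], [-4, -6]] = [[-3, -9], [2, -16]]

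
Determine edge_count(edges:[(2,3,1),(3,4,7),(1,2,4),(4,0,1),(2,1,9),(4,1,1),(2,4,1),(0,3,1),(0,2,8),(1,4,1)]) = 10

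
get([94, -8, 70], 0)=94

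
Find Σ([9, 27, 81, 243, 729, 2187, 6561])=9 + 27 + 81 + 243 + 729 + 2187 + 6561
= 9837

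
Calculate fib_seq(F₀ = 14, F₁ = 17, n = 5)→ [14, 17, 31, 48, 79]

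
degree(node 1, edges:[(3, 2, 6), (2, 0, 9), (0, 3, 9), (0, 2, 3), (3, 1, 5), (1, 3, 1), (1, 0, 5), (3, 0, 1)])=3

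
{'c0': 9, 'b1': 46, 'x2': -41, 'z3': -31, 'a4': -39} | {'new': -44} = {'c0': 9, 'b1': 46, 'x2': -41, 'z3': -31, 'a4': -39, 'new': -44}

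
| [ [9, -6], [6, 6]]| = 90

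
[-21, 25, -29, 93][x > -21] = [25, 93]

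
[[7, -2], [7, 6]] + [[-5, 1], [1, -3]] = [[2, -1], [8, 3]]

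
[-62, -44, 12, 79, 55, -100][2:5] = [12, 79, 55]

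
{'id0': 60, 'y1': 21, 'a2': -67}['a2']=-67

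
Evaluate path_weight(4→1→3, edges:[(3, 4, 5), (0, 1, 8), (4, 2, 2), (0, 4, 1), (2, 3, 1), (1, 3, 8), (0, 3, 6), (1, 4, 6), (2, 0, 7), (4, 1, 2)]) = w(4→1)=2 + w(1→3)=8
= 10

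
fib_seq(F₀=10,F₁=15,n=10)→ F_2 = F_1 + F_0 = 25
F_3 = F_2 + F_1 = 40
F_4 = F_3 + F_2 = 65
...
= [10, 15, 25, 40, 65, 105, 170, 275, 445, 720]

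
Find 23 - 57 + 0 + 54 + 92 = 112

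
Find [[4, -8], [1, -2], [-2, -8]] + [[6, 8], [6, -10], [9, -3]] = [[10, 0], [7, -12], [7, -11]]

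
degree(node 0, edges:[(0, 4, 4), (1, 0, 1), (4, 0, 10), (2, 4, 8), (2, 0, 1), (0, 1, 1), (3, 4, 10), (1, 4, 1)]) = incident: (0,4), (1,0), (4,0), (2,0), (0,1)
= 5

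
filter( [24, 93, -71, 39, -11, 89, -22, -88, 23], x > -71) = keep x where x > -71: 24✓, 93✓, -71✗, 39✓, -11✓, 89✓, -22✓, -88✗, 23✓
= [24, 93, 39, -11, 89, -22, 23]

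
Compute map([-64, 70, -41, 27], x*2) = -64*2=-128, 70*2=140, -41*2=-82, 27*2=54
= [-128, 140, -82, 54]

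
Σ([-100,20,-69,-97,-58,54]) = (-100) + 20 + (-69) + (-97) + (-58) + 54
= -250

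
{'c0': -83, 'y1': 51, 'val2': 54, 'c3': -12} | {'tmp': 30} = {'c0': -83, 'y1': 51, 'val2': 54, 'c3': -12, 'tmp': 30}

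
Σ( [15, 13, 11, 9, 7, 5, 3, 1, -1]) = 15 + 13 + 11 + 9 + 7 + 5 + 3 + 1 + (-1)
= 63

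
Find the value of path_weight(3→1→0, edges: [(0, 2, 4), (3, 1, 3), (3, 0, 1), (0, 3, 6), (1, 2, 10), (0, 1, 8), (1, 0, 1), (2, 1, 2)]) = w(3→1)=3 + w(1→0)=1
= 4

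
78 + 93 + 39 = 210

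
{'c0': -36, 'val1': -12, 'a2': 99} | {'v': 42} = {'c0': -36, 'val1': -12, 'a2': 99, 'v': 42}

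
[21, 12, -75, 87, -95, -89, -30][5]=-89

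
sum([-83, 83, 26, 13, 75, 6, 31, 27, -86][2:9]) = slice → [26, 13, 75, 6, 31, 27, -86]
26 + 13 + 75 + 6 + 31 + 27 + (-86)
= 92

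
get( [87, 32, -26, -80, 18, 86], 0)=87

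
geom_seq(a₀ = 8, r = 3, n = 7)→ [8, 24, 72, 216, 648, 1944, 5832]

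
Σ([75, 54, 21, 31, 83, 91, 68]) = 75 + 54 + 21 + 31 + 83 + 91 + 68
= 423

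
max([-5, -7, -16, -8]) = -5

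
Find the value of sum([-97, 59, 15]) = -23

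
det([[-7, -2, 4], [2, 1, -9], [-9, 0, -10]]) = -96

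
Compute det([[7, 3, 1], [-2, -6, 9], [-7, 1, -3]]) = -188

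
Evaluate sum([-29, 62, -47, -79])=(-29) + 62 + (-47) + (-79)
= -93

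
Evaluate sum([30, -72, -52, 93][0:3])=-94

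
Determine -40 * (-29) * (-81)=-93960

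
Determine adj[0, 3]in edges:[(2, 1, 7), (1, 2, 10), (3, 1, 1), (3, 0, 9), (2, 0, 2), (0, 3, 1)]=1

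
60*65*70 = 273000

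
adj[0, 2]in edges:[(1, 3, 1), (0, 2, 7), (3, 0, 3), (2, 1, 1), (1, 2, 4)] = 7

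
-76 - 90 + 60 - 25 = -131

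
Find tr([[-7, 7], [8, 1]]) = diagonal: (-7) + 1
= -6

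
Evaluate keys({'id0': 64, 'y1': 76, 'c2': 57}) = ['id0', 'y1', 'c2']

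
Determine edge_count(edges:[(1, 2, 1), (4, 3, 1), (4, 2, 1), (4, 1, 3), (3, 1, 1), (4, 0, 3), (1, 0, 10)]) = 7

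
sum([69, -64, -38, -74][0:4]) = -107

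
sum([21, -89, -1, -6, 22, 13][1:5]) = slice → [-89, -1, -6, 22]
(-89) + (-1) + (-6) + 22
= -74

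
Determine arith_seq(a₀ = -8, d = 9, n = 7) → a_0 = -8 + 0*9 = -8
a_1 = -8 + 1*9 = 1
a_2 = -8 + 2*9 = 10
...
= [-8, 1, 10, 19, 28, 37, 46]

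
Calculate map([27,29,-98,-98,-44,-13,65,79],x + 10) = 27+10=37, 29+10=39, -98+10=-88, -98+10=-88, -44+10=-34, -13+10=-3, 65+10=75, 79+10=89
= [37, 39, -88, -88, -34, -3, 75, 89]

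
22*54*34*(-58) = -2342736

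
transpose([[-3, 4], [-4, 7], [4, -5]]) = [[-3, -4, 4], [4, 7, -5]]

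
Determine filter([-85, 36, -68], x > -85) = [36, -68]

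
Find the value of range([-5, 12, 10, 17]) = 22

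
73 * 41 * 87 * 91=23695581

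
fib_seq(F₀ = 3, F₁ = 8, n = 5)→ F_2 = F_1 + F_0 = 11
F_3 = F_2 + F_1 = 19
F_4 = F_3 + F_2 = 30
= [3, 8, 11, 19, 30]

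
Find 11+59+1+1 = 72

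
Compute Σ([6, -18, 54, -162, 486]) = 366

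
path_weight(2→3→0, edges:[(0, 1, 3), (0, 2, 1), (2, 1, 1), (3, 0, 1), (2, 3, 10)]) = 11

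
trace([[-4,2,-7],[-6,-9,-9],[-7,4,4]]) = diagonal: (-4) + (-9) + 4
= -9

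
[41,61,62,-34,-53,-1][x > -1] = keep x where x > -1: 41✓, 61✓, 62✓, -34✗, -53✗, -1✗
= [41, 61, 62]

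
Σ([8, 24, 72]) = 8 + 24 + 72
= 104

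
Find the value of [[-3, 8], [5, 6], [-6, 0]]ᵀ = [[-3, 5, -6], [8, 6, 0]]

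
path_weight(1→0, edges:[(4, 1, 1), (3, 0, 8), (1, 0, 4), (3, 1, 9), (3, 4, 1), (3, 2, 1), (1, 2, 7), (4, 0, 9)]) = w(1→0)=4
= 4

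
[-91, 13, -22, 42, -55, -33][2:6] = [-22, 42, -55, -33]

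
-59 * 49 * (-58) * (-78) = -13078884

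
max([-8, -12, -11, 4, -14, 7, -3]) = 7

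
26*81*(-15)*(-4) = 126360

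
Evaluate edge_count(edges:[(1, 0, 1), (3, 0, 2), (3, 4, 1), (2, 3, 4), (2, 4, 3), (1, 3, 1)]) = 6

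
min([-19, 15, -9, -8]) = -19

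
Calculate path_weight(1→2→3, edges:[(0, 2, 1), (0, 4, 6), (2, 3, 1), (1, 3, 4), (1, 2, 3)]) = w(1→2)=3 + w(2→3)=1
= 4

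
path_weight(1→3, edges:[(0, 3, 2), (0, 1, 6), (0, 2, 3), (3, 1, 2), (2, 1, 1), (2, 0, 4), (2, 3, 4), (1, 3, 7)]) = 7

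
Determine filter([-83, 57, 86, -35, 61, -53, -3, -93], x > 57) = keep x where x > 57: -83✗, 57✗, 86✓, -35✗, 61✓, -53✗, -3✗, -93✗
= [86, 61]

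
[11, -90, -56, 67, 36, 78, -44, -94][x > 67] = keep x where x > 67: 11✗, -90✗, -56✗, 67✗, 36✗, 78✓, -44✗, -94✗
= [78]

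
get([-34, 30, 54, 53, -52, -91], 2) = 54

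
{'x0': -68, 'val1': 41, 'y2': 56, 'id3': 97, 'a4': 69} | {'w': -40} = {'x0': -68, 'val1': 41, 'y2': 56, 'id3': 97, 'a4': 69, 'w': -40}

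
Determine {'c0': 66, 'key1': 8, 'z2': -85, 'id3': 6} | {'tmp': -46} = {'c0': 66, 'key1': 8, 'z2': -85, 'id3': 6, 'tmp': -46}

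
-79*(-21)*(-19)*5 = -157605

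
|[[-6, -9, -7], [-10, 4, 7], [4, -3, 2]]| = -704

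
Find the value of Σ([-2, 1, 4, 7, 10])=20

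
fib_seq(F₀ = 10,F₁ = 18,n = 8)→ F_2 = F_1 + F_0 = 28
F_3 = F_2 + F_1 = 46
F_4 = F_3 + F_2 = 74
...
= [10, 18, 28, 46, 74, 120, 194, 314]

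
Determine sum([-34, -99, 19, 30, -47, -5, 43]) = -93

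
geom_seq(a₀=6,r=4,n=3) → [6, 24, 96]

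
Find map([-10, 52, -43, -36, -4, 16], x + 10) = [0, 62, -33, -26, 6, 26]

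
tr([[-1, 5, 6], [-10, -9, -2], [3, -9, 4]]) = -6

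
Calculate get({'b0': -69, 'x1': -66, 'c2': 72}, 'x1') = -66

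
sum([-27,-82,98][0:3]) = slice → [-27, -82, 98]
(-27) + (-82) + 98
= -11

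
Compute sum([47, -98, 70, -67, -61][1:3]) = slice → [-98, 70]
(-98) + 70
= -28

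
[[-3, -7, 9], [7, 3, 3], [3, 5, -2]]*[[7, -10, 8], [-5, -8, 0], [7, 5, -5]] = [[77, 131, -69], [55, -79, 41], [-18, -80, 34]]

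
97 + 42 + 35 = 174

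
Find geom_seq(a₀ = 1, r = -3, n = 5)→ a_0 = 1*(-3)^0 = 1
a_1 = 1*(-3)^1 = -3
a_2 = 1*(-3)^2 = 9
...
= [1, -3, 9, -27, 81]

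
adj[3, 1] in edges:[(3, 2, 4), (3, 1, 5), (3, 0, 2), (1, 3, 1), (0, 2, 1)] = 5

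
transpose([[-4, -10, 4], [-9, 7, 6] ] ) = [[-4, -9], [-10, 7], [4, 6]]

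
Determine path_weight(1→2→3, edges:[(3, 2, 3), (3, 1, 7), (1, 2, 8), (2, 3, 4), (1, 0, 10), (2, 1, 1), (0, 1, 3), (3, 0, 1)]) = 12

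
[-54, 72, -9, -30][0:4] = [-54, 72, -9, -30]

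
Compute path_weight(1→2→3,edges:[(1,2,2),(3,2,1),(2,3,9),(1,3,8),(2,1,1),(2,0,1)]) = 11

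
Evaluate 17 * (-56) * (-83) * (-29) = -2291464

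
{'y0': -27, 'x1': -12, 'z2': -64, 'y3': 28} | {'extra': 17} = {'y0': -27, 'x1': -12, 'z2': -64, 'y3': 28, 'extra': 17}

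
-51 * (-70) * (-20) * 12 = -856800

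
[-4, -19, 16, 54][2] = 16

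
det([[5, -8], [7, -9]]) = 11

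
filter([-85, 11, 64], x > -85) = keep x where x > -85: -85✗, 11✓, 64✓
= [11, 64]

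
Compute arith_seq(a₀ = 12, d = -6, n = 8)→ a_0 = 12 + 0*-6 = 12
a_1 = 12 + 1*-6 = 6
a_2 = 12 + 2*-6 = 0
...
= [12, 6, 0, -6, -12, -18, -24, -30]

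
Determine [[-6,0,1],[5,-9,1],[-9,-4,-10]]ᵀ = [[-6, 5, -9], [0, -9, -4], [1, 1, -10]]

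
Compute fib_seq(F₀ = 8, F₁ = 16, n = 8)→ F_2 = F_1 + F_0 = 24
F_3 = F_2 + F_1 = 40
F_4 = F_3 + F_2 = 64
...
= [8, 16, 24, 40, 64, 104, 168, 272]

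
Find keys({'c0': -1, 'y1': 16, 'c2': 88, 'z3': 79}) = ['c0', 'y1', 'c2', 'z3']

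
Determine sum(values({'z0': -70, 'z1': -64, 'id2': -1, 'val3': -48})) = -183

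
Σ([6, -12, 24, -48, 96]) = 6 + -12 + 24 + -48 + 96
= 66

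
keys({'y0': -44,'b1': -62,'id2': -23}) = ['y0', 'b1', 'id2']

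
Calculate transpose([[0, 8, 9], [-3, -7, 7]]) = [[0, -3], [8, -7], [9, 7]]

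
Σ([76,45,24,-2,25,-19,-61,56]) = 76 + 45 + 24 + (-2) + 25 + (-19) + (-61) + 56
= 144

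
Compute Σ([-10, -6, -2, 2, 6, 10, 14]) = 14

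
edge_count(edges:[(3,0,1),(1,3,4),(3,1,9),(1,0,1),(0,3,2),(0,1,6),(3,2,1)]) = 7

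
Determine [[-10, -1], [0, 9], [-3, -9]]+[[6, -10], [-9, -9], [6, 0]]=[[-4, -11], [-9, 0], [3, -9]]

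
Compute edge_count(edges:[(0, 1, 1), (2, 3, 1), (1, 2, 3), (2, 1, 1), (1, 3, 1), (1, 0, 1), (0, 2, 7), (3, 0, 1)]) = 8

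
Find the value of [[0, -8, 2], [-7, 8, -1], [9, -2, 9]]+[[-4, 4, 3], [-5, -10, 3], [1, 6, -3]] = [[-4, -4, 5], [-12, -2, 2], [10, 4, 6]]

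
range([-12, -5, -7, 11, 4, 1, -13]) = 24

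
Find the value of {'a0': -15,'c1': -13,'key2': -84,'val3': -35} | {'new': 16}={'a0': -15, 'c1': -13, 'key2': -84, 'val3': -35, 'new': 16}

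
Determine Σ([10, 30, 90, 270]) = 10 + 30 + 90 + 270
= 400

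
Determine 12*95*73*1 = 83220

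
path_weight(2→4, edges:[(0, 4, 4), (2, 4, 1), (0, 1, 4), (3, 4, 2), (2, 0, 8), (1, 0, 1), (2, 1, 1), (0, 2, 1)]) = 1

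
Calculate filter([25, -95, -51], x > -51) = [25]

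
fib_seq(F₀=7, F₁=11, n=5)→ [7, 11, 18, 29, 47]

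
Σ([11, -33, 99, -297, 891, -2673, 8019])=11 + -33 + 99 + -297 + 891 + -2673 + 8019
= 6017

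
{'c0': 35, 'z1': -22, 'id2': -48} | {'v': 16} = {'c0': 35, 'z1': -22, 'id2': -48, 'v': 16}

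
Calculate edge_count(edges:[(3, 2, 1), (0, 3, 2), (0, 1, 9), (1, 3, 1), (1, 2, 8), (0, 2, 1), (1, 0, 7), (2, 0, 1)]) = 8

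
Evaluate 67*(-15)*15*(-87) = 1311525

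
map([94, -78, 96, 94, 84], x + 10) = [104, -68, 106, 104, 94]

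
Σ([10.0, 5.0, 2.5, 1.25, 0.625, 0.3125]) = 10.0 + 5.0 + 2.5 + 1.25 + 0.625 + 0.3125
= 19.6875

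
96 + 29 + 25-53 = 97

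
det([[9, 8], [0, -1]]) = -9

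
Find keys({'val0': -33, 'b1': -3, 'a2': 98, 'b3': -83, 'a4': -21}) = ['val0', 'b1', 'a2', 'b3', 'a4']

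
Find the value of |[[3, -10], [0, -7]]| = (3)*(-7) - (-10)*(0)
= -21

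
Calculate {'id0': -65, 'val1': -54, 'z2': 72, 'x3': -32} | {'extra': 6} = {'id0': -65, 'val1': -54, 'z2': 72, 'x3': -32, 'extra': 6}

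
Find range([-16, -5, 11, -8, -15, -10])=27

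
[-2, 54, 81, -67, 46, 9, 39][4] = 46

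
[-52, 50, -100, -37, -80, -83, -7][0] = -52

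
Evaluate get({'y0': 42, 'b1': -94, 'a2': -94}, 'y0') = 42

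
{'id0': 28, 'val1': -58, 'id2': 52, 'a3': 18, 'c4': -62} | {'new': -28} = {'id0': 28, 'val1': -58, 'id2': 52, 'a3': 18, 'c4': -62, 'new': -28}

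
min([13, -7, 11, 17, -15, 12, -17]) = -17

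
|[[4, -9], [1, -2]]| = 1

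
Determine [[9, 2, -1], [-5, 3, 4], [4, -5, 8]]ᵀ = [[9, -5, 4], [2, 3, -5], [-1, 4, 8]]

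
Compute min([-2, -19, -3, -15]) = -19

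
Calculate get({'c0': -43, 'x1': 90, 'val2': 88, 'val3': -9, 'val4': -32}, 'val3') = -9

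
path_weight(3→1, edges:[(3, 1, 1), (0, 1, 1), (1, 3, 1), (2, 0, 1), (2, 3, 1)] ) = 1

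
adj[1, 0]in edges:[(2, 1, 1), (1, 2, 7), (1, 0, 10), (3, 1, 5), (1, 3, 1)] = 10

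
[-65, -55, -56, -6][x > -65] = keep x where x > -65: -65✗, -55✓, -56✓, -6✓
= [-55, -56, -6]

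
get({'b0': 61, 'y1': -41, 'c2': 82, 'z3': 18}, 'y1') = -41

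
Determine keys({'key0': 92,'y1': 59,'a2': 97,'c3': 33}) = ['key0', 'y1', 'a2', 'c3']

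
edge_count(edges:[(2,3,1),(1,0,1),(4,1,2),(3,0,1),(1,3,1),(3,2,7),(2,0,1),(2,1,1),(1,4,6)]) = 9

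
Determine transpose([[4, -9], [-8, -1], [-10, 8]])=[[4, -8, -10], [-9, -1, 8]]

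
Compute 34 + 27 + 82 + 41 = 184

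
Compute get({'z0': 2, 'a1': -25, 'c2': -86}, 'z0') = 2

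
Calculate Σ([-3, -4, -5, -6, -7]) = -25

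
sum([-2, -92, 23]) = (-2) + (-92) + 23
= -71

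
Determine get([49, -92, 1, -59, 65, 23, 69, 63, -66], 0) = 49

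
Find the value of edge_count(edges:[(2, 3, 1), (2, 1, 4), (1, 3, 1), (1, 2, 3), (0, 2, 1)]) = 5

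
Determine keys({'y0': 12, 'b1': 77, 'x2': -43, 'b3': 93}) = ['y0', 'b1', 'x2', 'b3']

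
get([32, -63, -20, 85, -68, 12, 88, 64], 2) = -20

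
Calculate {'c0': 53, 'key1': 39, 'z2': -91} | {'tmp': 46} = {'c0': 53, 'key1': 39, 'z2': -91, 'tmp': 46}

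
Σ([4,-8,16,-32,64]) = 44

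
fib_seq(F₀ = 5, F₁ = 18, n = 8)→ F_2 = F_1 + F_0 = 23
F_3 = F_2 + F_1 = 41
F_4 = F_3 + F_2 = 64
...
= [5, 18, 23, 41, 64, 105, 169, 274]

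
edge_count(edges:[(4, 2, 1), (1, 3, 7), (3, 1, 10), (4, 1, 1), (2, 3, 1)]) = 5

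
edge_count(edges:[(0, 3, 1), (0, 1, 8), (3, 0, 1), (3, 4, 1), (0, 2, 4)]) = 5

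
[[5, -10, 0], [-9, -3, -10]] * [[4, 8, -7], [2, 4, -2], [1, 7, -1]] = C[0][0] = (5)*(4) + (-10)*(2) + (0)*(1) = 0
C[0][1] = (5)*(8) + (-10)*(4) + (0)*(7) = 0
C[0][2] = (5)*(-7) + (-10)*(-2) + (0)*(-1) = -15
C[1][0] = (-9)*(4) + (-3)*(2) + (-10)*(1) = -52
C[1][1] = (-9)*(8) + (-3)*(4) + (-10)*(7) = -154
C[1][2] = (-9)*(-7) + (-3)*(-2) + (-10)*(-1) = 79
= [[0, 0, -15], [-52, -154, 79]]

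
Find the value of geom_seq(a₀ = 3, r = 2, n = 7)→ [3, 6, 12, 24, 48, 96, 192]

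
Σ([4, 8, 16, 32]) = 4 + 8 + 16 + 32
= 60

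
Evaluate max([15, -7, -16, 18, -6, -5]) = 18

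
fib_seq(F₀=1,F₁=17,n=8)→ F_2 = F_1 + F_0 = 18
F_3 = F_2 + F_1 = 35
F_4 = F_3 + F_2 = 53
...
= [1, 17, 18, 35, 53, 88, 141, 229]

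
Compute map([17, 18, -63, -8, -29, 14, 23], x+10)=17+10=27, 18+10=28, -63+10=-53, -8+10=2, -29+10=-19, 14+10=24, 23+10=33
= [27, 28, -53, 2, -19, 24, 33]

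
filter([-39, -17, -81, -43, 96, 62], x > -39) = keep x where x > -39: -39✗, -17✓, -81✗, -43✗, 96✓, 62✓
= [-17, 96, 62]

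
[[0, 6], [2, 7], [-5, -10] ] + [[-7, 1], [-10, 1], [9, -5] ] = [[-7, 7], [-8, 8], [4, -15]]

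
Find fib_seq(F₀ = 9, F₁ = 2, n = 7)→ F_2 = F_1 + F_0 = 11
F_3 = F_2 + F_1 = 13
F_4 = F_3 + F_2 = 24
...
= [9, 2, 11, 13, 24, 37, 61]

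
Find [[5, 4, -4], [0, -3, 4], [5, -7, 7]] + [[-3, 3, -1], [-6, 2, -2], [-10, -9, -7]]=[[2, 7, -5], [-6, -1, 2], [-5, -16, 0]]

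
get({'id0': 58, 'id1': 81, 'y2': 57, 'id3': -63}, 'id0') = 58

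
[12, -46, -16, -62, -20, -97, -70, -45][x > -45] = keep x where x > -45: 12✓, -46✗, -16✓, -62✗, -20✓, -97✗, -70✗, -45✗
= [12, -16, -20]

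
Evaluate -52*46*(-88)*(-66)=-13892736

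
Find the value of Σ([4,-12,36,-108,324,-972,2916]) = 2188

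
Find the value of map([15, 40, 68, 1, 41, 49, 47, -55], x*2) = [30, 80, 136, 2, 82, 98, 94, -110]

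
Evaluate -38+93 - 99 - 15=-59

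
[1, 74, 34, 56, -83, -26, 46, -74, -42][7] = -74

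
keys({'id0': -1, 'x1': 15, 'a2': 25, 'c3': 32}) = ['id0', 'x1', 'a2', 'c3']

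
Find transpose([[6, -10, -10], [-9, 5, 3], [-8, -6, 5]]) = [[6, -9, -8], [-10, 5, -6], [-10, 3, 5]]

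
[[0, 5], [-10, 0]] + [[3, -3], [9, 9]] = [[3, 2], [-1, 9]]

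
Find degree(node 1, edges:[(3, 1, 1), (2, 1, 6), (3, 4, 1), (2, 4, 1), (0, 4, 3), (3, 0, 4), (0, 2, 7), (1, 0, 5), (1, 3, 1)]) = incident: (3,1), (2,1), (1,0), (1,3)
= 4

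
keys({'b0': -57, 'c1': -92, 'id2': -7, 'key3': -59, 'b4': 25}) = ['b0', 'c1', 'id2', 'key3', 'b4']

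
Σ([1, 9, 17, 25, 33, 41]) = 126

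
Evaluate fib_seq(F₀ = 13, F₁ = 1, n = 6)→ F_2 = F_1 + F_0 = 14
F_3 = F_2 + F_1 = 15
F_4 = F_3 + F_2 = 29
...
= [13, 1, 14, 15, 29, 44]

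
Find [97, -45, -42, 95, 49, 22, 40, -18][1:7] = [-45, -42, 95, 49, 22, 40]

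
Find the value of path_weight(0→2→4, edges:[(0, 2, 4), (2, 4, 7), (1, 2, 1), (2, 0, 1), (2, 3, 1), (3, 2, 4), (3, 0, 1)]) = 11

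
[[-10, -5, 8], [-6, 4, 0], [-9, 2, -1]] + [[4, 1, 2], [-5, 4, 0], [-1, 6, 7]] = [[-6, -4, 10], [-11, 8, 0], [-10, 8, 6]]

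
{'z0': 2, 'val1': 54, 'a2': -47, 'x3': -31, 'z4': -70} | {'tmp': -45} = {'z0': 2, 'val1': 54, 'a2': -47, 'x3': -31, 'z4': -70, 'tmp': -45}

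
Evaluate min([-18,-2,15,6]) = -18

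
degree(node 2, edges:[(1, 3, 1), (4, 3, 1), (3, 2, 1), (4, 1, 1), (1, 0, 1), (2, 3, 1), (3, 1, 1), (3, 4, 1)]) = incident: (3,2), (2,3)
= 2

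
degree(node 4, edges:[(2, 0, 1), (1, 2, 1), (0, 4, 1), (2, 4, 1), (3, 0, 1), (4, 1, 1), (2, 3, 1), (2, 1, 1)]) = incident: (0,4), (2,4), (4,1)
= 3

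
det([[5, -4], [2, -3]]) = -7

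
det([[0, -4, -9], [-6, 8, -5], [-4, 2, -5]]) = (1)*(0)*det([[8, -5], [2, -5]]) + (-1)*(-4)*det([[-6, -5], [-4, -5]]) + (1)*(-9)*det([[-6, 8], [-4, 2]])
= 0 + 40 + -180
= -140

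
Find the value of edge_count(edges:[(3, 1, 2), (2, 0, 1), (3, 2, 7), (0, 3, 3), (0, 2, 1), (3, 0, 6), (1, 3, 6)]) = 7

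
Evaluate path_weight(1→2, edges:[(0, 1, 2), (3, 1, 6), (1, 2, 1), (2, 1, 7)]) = 1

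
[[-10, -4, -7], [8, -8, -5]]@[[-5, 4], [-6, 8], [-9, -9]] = [[137, -9], [53, 13]]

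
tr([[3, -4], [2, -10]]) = diagonal: 3 + (-10)
= -7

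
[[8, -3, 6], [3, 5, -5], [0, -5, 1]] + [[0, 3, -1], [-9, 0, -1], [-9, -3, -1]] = [[8, 0, 5], [-6, 5, -6], [-9, -8, 0]]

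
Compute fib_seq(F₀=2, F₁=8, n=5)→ [2, 8, 10, 18, 28]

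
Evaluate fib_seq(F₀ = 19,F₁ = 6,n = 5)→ [19, 6, 25, 31, 56]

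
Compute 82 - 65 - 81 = -64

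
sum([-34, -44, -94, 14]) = -158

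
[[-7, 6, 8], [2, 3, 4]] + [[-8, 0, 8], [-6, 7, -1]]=[[-15, 6, 16], [-4, 10, 3]]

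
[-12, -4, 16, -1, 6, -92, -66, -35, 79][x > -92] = [-12, -4, 16, -1, 6, -66, -35, 79]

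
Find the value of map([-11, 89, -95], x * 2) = [-22, 178, -190]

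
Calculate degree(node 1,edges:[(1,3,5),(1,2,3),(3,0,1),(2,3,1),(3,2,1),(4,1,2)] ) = incident: (1,3), (1,2), (4,1)
= 3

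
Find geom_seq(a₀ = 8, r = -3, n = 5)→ [8, -24, 72, -216, 648]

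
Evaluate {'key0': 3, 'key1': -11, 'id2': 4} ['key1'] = -11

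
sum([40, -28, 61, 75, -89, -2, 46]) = 40 + (-28) + 61 + 75 + (-89) + (-2) + 46
= 103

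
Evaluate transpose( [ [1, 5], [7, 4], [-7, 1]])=[[1, 7, -7], [5, 4, 1]]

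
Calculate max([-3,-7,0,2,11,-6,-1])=11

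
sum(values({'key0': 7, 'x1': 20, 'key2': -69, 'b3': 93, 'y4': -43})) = 7 + 20 + (-69) + 93 + (-43)
= 8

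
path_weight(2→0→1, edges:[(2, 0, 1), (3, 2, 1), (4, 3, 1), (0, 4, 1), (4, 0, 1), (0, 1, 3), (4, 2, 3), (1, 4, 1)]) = 4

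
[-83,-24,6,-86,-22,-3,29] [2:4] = [6, -86]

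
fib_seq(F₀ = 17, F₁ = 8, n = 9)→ [17, 8, 25, 33, 58, 91, 149, 240, 389]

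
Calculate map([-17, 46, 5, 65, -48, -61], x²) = (-17)²=289, (46)²=2116, (5)²=25, (65)²=4225, (-48)²=2304, (-61)²=3721
= [289, 2116, 25, 4225, 2304, 3721]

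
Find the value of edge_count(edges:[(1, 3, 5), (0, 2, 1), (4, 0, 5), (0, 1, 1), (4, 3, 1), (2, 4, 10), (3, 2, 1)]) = 7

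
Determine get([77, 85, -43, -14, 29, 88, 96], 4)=29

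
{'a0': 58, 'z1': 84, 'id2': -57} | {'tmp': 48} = {'a0': 58, 'z1': 84, 'id2': -57, 'tmp': 48}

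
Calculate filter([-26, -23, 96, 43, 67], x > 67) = keep x where x > 67: -26✗, -23✗, 96✓, 43✗, 67✗
= [96]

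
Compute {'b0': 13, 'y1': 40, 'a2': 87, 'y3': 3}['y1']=40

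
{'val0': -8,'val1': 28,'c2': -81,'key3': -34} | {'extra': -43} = {'val0': -8, 'val1': 28, 'c2': -81, 'key3': -34, 'extra': -43}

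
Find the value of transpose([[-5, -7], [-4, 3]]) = [[-5, -4], [-7, 3]]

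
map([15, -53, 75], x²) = (15)²=225, (-53)²=2809, (75)²=5625
= [225, 2809, 5625]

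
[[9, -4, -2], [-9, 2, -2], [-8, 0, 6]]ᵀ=[[9, -9, -8], [-4, 2, 0], [-2, -2, 6]]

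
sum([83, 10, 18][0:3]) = 111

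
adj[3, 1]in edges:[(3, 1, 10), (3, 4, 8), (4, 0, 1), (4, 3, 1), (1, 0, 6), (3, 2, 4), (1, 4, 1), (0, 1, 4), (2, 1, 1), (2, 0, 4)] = 10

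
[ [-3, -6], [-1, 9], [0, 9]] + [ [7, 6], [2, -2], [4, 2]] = [[4, 0], [1, 7], [4, 11]]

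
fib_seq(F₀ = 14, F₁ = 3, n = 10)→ [14, 3, 17, 20, 37, 57, 94, 151, 245, 396]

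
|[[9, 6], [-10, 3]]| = (9)*(3) - (6)*(-10)
= 87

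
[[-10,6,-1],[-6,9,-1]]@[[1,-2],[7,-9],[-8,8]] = [[40, -42], [65, -77]]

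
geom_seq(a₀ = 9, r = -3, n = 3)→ [9, -27, 81]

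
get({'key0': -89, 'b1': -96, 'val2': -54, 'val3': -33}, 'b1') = -96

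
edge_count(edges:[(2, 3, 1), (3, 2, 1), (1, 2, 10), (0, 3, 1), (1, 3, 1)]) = 5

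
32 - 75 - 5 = -48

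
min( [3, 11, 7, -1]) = -1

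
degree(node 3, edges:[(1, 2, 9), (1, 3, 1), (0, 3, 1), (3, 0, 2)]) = incident: (1,3), (0,3), (3,0)
= 3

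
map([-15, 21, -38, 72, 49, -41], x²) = [225, 441, 1444, 5184, 2401, 1681]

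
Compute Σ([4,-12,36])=4 + -12 + 36
= 28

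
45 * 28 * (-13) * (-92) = 1506960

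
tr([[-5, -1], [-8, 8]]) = diagonal: (-5) + 8
= 3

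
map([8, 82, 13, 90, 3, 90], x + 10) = 8+10=18, 82+10=92, 13+10=23, 90+10=100, 3+10=13, 90+10=100
= [18, 92, 23, 100, 13, 100]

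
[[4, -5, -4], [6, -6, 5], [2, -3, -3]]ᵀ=[[4, 6, 2], [-5, -6, -3], [-4, 5, -3]]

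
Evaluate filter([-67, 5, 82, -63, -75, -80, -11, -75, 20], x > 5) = keep x where x > 5: -67✗, 5✗, 82✓, -63✗, -75✗, -80✗, -11✗, -75✗, 20✓
= [82, 20]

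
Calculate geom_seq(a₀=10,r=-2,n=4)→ [10, -20, 40, -80]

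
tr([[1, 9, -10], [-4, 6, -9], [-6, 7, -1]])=6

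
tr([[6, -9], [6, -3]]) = diagonal: 6 + (-3)
= 3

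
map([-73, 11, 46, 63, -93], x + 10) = [-63, 21, 56, 73, -83]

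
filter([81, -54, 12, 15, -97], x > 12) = [81, 15]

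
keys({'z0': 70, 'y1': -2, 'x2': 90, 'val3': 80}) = ['z0', 'y1', 'x2', 'val3']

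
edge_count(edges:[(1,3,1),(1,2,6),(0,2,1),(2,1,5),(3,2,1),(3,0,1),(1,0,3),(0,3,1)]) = 8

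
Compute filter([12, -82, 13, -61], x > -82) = [12, 13, -61]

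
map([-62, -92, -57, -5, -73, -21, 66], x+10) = -62+10=-52, -92+10=-82, -57+10=-47, -5+10=5, -73+10=-63, -21+10=-11, 66+10=76
= [-52, -82, -47, 5, -63, -11, 76]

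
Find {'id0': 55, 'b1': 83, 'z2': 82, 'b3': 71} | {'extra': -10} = {'id0': 55, 'b1': 83, 'z2': 82, 'b3': 71, 'extra': -10}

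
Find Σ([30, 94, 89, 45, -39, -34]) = 185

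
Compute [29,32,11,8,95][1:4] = [32, 11, 8]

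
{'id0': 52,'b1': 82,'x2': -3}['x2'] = -3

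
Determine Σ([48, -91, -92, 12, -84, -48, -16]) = -271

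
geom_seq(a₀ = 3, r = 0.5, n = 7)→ a_0 = 3*0.5^0 = 3.0
a_1 = 3*0.5^1 = 1.5
a_2 = 3*0.5^2 = 0.75
...
= [3.0, 1.5, 0.75, 0.375, 0.1875, 0.09375, 0.046875]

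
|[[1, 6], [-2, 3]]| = (1)*(3) - (6)*(-2)
= 15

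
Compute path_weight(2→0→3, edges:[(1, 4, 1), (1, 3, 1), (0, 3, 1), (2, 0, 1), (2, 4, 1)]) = 2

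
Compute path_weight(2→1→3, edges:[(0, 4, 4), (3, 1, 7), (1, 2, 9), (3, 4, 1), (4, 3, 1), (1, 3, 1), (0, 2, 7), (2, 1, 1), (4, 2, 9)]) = 2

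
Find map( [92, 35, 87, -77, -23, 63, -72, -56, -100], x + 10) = 92+10=102, 35+10=45, 87+10=97, -77+10=-67, -23+10=-13, 63+10=73, -72+10=-62, -56+10=-46, -100+10=-90
= [102, 45, 97, -67, -13, 73, -62, -46, -90]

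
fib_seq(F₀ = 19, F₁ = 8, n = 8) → [19, 8, 27, 35, 62, 97, 159, 256]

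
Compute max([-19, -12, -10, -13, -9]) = -9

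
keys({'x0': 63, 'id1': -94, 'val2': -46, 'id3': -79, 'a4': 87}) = ['x0', 'id1', 'val2', 'id3', 'a4']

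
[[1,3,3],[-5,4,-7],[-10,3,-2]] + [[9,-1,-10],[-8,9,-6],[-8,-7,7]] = [[10, 2, -7], [-13, 13, -13], [-18, -4, 5]]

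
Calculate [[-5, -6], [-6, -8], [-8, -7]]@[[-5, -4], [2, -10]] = [[13, 80], [14, 104], [26, 102]]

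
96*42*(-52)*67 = -14047488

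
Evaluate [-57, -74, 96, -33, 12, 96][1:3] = [-74, 96]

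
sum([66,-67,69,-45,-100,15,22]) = -40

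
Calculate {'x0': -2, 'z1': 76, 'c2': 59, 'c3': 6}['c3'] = 6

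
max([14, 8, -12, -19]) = 14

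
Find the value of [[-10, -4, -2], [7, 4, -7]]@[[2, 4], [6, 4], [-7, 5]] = C[0][0] = (-10)*(2) + (-4)*(6) + (-2)*(-7) = -30
C[0][1] = (-10)*(4) + (-4)*(4) + (-2)*(5) = -66
C[1][0] = (7)*(2) + (4)*(6) + (-7)*(-7) = 87
C[1][1] = (7)*(4) + (4)*(4) + (-7)*(5) = 9
= [[-30, -66], [87, 9]]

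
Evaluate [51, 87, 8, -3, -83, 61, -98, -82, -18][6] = -98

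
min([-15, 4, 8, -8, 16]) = -15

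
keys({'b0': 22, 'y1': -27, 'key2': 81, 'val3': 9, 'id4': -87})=['b0', 'y1', 'key2', 'val3', 'id4']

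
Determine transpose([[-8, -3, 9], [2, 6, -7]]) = [[-8, 2], [-3, 6], [9, -7]]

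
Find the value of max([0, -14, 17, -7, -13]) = 17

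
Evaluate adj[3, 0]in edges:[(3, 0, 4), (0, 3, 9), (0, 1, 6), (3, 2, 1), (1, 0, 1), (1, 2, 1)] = 4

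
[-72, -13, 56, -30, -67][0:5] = [-72, -13, 56, -30, -67]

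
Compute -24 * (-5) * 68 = 8160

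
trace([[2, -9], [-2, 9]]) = 11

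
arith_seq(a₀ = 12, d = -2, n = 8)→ a_0 = 12 + 0*-2 = 12
a_1 = 12 + 1*-2 = 10
a_2 = 12 + 2*-2 = 8
...
= [12, 10, 8, 6, 4, 2, 0, -2]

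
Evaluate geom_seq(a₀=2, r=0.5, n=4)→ [2.0, 1.0, 0.5, 0.25]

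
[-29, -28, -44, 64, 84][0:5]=[-29, -28, -44, 64, 84]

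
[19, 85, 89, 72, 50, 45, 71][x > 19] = keep x where x > 19: 19✗, 85✓, 89✓, 72✓, 50✓, 45✓, 71✓
= [85, 89, 72, 50, 45, 71]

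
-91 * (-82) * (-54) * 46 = -18535608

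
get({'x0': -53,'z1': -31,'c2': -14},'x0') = -53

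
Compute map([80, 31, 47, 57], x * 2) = 80*2=160, 31*2=62, 47*2=94, 57*2=114
= [160, 62, 94, 114]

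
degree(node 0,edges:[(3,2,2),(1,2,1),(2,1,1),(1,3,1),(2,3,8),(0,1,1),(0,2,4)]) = incident: (0,1), (0,2)
= 2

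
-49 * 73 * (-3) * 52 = 558012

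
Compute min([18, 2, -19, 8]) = -19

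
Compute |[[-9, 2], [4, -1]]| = (-9)*(-1) - (2)*(4)
= 1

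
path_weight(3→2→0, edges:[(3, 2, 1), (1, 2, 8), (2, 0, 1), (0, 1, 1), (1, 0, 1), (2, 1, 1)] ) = 2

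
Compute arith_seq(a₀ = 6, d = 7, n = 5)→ [6, 13, 20, 27, 34]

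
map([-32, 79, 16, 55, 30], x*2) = [-64, 158, 32, 110, 60]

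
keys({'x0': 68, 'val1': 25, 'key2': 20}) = ['x0', 'val1', 'key2']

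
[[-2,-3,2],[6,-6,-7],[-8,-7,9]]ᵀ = [[-2, 6, -8], [-3, -6, -7], [2, -7, 9]]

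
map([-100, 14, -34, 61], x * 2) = [-200, 28, -68, 122]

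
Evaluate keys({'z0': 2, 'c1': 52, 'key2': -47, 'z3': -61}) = ['z0', 'c1', 'key2', 'z3']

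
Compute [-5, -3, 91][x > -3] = keep x where x > -3: -5✗, -3✗, 91✓
= [91]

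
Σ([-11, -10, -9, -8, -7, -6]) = -51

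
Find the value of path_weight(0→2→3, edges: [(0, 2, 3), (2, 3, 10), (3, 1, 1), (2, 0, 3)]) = 13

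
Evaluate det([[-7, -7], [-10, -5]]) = -35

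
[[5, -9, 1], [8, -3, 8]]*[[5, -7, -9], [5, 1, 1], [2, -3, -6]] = [[-18, -47, -60], [41, -83, -123]]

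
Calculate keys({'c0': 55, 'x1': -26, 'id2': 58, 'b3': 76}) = ['c0', 'x1', 'id2', 'b3']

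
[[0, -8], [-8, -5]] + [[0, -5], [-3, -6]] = [[0, -13], [-11, -11]]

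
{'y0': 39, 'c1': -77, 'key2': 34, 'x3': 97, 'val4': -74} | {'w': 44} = {'y0': 39, 'c1': -77, 'key2': 34, 'x3': 97, 'val4': -74, 'w': 44}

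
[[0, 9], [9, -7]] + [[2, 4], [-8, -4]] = [[2, 13], [1, -11]]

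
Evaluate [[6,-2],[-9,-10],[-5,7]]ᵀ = [[6, -9, -5], [-2, -10, 7]]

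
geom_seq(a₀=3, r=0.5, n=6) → a_0 = 3*0.5^0 = 3.0
a_1 = 3*0.5^1 = 1.5
a_2 = 3*0.5^2 = 0.75
...
= [3.0, 1.5, 0.75, 0.375, 0.1875, 0.09375]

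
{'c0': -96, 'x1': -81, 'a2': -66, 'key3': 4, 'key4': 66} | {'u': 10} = {'c0': -96, 'x1': -81, 'a2': -66, 'key3': 4, 'key4': 66, 'u': 10}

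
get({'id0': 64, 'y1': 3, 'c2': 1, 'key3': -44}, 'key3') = -44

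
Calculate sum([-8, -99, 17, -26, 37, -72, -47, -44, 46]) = (-8) + (-99) + 17 + (-26) + 37 + (-72) + (-47) + (-44) + 46
= -196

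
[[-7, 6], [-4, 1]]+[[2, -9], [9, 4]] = [[-5, -3], [5, 5]]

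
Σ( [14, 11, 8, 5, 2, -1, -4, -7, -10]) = 14 + 11 + 8 + 5 + 2 + (-1) + (-4) + (-7) + (-10)
= 18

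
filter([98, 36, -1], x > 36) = [98]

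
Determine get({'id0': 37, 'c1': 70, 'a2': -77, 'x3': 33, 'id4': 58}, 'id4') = 58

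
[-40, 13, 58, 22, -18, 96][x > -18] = keep x where x > -18: -40✗, 13✓, 58✓, 22✓, -18✗, 96✓
= [13, 58, 22, 96]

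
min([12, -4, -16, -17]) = -17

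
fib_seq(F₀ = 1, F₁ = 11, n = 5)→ [1, 11, 12, 23, 35]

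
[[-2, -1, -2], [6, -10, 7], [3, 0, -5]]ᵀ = [[-2, 6, 3], [-1, -10, 0], [-2, 7, -5]]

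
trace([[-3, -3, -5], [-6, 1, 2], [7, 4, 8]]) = diagonal: (-3) + 1 + 8
= 6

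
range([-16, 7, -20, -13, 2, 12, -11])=32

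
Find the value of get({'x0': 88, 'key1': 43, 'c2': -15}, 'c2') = -15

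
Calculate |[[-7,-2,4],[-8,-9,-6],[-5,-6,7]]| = (1)*(-7)*det([[-9, -6], [-6, 7]]) + (-1)*(-2)*det([[-8, -6], [-5, 7]]) + (1)*(4)*det([[-8, -9], [-5, -6]])
= 693 + -172 + 12
= 533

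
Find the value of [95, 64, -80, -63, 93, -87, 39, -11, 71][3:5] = [-63, 93]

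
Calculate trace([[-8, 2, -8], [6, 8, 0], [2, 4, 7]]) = 7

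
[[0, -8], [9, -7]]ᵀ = [[0, 9], [-8, -7]]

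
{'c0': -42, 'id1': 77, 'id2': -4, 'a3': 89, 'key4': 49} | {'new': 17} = {'c0': -42, 'id1': 77, 'id2': -4, 'a3': 89, 'key4': 49, 'new': 17}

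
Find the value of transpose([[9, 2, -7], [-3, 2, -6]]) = [[9, -3], [2, 2], [-7, -6]]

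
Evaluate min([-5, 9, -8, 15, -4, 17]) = -8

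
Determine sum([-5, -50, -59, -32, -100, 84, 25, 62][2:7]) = slice → [-59, -32, -100, 84, 25]
(-59) + (-32) + (-100) + 84 + 25
= -82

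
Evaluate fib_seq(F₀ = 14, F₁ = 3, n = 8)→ F_2 = F_1 + F_0 = 17
F_3 = F_2 + F_1 = 20
F_4 = F_3 + F_2 = 37
...
= [14, 3, 17, 20, 37, 57, 94, 151]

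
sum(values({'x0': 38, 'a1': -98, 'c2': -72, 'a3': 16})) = -116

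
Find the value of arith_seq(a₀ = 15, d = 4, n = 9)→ a_0 = 15 + 0*4 = 15
a_1 = 15 + 1*4 = 19
a_2 = 15 + 2*4 = 23
...
= [15, 19, 23, 27, 31, 35, 39, 43, 47]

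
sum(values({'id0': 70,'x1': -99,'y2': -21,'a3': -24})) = 70 + (-99) + (-21) + (-24)
= -74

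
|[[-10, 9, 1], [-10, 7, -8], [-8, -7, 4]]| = 1342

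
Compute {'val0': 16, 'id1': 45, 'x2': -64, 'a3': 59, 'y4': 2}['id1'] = 45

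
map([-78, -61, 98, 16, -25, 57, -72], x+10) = -78+10=-68, -61+10=-51, 98+10=108, 16+10=26, -25+10=-15, 57+10=67, -72+10=-62
= [-68, -51, 108, 26, -15, 67, -62]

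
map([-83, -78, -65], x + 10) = [-73, -68, -55]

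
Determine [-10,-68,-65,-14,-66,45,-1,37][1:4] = [-68, -65, -14]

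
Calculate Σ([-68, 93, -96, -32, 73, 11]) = (-68) + 93 + (-96) + (-32) + 73 + 11
= -19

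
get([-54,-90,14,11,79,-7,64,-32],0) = -54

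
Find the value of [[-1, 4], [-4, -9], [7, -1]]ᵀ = [[-1, -4, 7], [4, -9, -1]]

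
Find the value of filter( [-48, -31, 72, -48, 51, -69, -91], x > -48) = [-31, 72, 51]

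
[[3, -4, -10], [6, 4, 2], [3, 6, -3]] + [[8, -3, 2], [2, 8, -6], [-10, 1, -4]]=[[11, -7, -8], [8, 12, -4], [-7, 7, -7]]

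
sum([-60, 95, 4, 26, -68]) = (-60) + 95 + 4 + 26 + (-68)
= -3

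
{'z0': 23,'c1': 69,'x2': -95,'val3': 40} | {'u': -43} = {'z0': 23, 'c1': 69, 'x2': -95, 'val3': 40, 'u': -43}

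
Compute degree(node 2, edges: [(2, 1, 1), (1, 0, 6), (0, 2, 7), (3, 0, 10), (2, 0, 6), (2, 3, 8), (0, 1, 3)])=4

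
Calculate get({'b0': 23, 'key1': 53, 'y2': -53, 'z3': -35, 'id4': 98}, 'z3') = -35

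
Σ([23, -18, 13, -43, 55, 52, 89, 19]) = 190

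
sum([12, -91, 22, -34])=12 + (-91) + 22 + (-34)
= -91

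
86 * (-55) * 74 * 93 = -32551860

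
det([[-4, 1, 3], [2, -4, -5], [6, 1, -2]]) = (1)*(-4)*det([[-4, -5], [1, -2]]) + (-1)*(1)*det([[2, -5], [6, -2]]) + (1)*(3)*det([[2, -4], [6, 1]])
= -52 + -26 + 78
= 0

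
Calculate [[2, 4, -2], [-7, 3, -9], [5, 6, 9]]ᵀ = [[2, -7, 5], [4, 3, 6], [-2, -9, 9]]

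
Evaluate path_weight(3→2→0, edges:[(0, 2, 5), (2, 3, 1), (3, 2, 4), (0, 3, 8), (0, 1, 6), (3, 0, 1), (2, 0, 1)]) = 5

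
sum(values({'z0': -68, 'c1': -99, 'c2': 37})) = (-68) + (-99) + 37
= -130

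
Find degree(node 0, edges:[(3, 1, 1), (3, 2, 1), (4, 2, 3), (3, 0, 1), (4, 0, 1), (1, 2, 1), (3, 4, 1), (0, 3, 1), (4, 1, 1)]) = incident: (3,0), (4,0), (0,3)
= 3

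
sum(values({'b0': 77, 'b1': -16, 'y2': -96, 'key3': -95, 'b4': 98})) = -32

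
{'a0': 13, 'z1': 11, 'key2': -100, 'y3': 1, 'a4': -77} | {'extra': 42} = {'a0': 13, 'z1': 11, 'key2': -100, 'y3': 1, 'a4': -77, 'extra': 42}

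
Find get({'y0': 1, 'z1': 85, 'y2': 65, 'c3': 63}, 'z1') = 85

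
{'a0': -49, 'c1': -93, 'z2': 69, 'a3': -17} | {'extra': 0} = {'a0': -49, 'c1': -93, 'z2': 69, 'a3': -17, 'extra': 0}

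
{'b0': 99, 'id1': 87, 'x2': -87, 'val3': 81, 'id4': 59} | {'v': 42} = {'b0': 99, 'id1': 87, 'x2': -87, 'val3': 81, 'id4': 59, 'v': 42}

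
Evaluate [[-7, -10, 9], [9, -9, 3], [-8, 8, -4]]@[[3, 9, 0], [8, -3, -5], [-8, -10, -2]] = [[-173, -123, 32], [-69, 78, 39], [72, -56, -32]]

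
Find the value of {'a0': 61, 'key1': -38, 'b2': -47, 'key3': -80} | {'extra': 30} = {'a0': 61, 'key1': -38, 'b2': -47, 'key3': -80, 'extra': 30}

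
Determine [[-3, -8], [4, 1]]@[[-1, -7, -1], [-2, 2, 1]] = [[19, 5, -5], [-6, -26, -3]]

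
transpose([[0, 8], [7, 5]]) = [[0, 7], [8, 5]]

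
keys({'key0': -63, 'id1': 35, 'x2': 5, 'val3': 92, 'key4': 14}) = ['key0', 'id1', 'x2', 'val3', 'key4']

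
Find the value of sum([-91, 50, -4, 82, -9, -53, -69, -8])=(-91) + 50 + (-4) + 82 + (-9) + (-53) + (-69) + (-8)
= -102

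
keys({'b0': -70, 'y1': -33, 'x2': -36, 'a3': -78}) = ['b0', 'y1', 'x2', 'a3']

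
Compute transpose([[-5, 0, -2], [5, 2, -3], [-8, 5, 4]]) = [[-5, 5, -8], [0, 2, 5], [-2, -3, 4]]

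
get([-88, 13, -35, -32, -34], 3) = -32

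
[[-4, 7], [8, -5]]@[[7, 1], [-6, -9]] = [[-70, -67], [86, 53]]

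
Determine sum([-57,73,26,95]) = (-57) + 73 + 26 + 95
= 137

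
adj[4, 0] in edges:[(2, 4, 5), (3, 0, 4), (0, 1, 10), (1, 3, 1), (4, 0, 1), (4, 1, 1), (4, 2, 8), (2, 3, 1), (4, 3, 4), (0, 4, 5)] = 1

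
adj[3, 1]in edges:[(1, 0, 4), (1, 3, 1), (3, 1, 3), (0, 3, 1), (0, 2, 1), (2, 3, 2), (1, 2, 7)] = 3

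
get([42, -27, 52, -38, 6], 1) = -27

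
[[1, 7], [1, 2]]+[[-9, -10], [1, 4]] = [[-8, -3], [2, 6]]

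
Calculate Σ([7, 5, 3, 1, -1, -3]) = 12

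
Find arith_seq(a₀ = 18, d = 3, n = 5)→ a_0 = 18 + 0*3 = 18
a_1 = 18 + 1*3 = 21
a_2 = 18 + 2*3 = 24
...
= [18, 21, 24, 27, 30]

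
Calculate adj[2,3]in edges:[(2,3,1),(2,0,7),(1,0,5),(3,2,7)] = 1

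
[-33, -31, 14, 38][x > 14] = [38]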